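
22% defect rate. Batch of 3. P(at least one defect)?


P(all good) = (39/50)^3 = 59319/125000
P(≥1 defect) = 65681/125000

P = 65681/125000 ≈ 52.54%


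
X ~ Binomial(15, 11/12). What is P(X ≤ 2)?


P(X ≤ 2) = Σ P(X=i) for i=0..2
P(X=0) = 1/15407021574586368
P(X=1) = 55/5135673858195456
P(X=2) = 4235/5135673858195456
Sum = 12871/15407021574586368

P(X ≤ 2) = 12871/15407021574586368 ≈ 0.00%


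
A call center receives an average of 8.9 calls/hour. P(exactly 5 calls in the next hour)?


Poisson(λ=8.9): P(X=5) = e^(-λ)×λ^k/k!
= e^(-8.9) × 8.9^5 / 5!
≈ 0.0001363889265 × 55840.59449 / 120 ≈ 0.063467

P(X=5) ≈ 0.063467 ≈ 6.35%


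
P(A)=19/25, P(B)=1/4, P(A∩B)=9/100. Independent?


P(A)×P(B) = 19/100
P(A∩B) = 9/100
Not equal → NOT independent

No, not independent


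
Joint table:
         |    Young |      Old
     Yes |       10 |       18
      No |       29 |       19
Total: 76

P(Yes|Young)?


P(Yes|Young) = 10/(10+29) = 10/39

P = 10/39 ≈ 25.64%


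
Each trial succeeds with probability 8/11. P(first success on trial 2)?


Geometric: P(X=2) = (1-p)^(k-1)×p = (3/11)^1×8/11 = 24/121

P(X=2) = 24/121 ≈ 19.83%


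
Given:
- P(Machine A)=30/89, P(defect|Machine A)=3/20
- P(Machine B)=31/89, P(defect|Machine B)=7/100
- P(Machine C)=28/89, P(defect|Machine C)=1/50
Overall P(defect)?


P(B) = Σ P(B|Aᵢ)×P(Aᵢ)
  3/20×30/89 = 9/178
  7/100×31/89 = 217/8900
  1/50×28/89 = 14/2225
Sum = 723/8900

P(defect) = 723/8900 ≈ 8.12%


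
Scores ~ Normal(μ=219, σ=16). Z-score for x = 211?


z = (x - μ)/σ = (211 - 219)/16 = -0.5

z = -0.5


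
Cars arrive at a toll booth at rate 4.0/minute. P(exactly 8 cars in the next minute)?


Poisson(λ=4.0): P(X=8) = e^(-λ)×λ^k/k!
= e^(-4.0) × 4.0^8 / 8!
≈ 0.01831563889 × 65536 / 40320 ≈ 0.029770

P(X=8) ≈ 0.029770 ≈ 2.98%


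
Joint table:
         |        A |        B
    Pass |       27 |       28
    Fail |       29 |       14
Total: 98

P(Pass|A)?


P(Pass|A) = 27/(27+29) = 27/56

P = 27/56 ≈ 48.21%


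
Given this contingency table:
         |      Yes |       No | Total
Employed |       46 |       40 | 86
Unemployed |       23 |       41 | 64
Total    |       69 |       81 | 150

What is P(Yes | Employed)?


P(Yes | Employed) = 46/(46+40) = 46/86 = 23/43

P(Yes|Employed) = 23/43 ≈ 53.49%


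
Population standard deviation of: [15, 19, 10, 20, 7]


Mean = 71/5
  (15-71/5)²=16/25
  (19-71/5)²=576/25
  (10-71/5)²=441/25
  (20-71/5)²=841/25
  (7-71/5)²=1296/25
Σ(x-μ)² = 634/5
σ² = (634/5)/5 = 634/25

σ = √(634/25) ≈ 5.0359


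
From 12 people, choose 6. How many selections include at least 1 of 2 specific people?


Complement: C(12,6) - C(10,6) = 924 - 210 = 714

714


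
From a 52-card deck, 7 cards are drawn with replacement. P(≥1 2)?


P(not a 2) = 48/52 = 12/13
P(none in 7 draws) = (12/13)^7 = 35831808/62748517
P(≥1 2) = 1 - 35831808/62748517 = 26916709/62748517

P = 26916709/62748517 ≈ 42.90%


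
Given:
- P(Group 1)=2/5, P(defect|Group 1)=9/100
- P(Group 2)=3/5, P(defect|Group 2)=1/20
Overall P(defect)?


P(B) = Σ P(B|Aᵢ)×P(Aᵢ)
  9/100×2/5 = 9/250
  1/20×3/5 = 3/100
Sum = 33/500

P(defect) = 33/500 ≈ 6.60%


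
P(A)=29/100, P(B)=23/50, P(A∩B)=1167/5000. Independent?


P(A)×P(B) = 667/5000
P(A∩B) = 1167/5000
Not equal → NOT independent

No, not independent


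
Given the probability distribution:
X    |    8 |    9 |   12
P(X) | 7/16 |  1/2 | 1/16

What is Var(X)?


E[X] = 35/4
E[X²] = 155/2
Var(X) = E[X²] - (E[X])² = 155/2 - 1225/16 = 15/16

Var(X) = 15/16 ≈ 0.9375


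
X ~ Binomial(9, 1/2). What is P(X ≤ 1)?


P(X ≤ 1) = Σ P(X=i) for i=0..1
P(X=0) = 1/512
P(X=1) = 9/512
Sum = 5/256

P(X ≤ 1) = 5/256 ≈ 1.95%


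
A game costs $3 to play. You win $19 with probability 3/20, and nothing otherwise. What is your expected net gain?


E[gain] = (19-3)×3/20 + (-3)×17/20
= 12/5 - 51/20 = -3/20

Expected net gain = $-3/20 ≈ $-0.15


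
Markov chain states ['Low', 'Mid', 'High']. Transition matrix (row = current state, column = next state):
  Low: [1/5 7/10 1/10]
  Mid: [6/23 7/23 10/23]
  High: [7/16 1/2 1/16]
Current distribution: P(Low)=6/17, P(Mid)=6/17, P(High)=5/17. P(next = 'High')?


P(next=High) = Σᵢ P(now=i)×P(i→High)
= 6/17×1/10 + 6/17×10/23 + 5/17×1/16
= 3/85 + 60/391 + 5/272 = 6479/31280

P = 6479/31280 ≈ 0.2071


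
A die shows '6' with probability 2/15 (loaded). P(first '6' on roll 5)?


Geometric: P(X=5) = (1-p)^(k-1)×p = (13/15)^4×2/15 = 57122/759375

P(X=5) = 57122/759375 ≈ 7.52%


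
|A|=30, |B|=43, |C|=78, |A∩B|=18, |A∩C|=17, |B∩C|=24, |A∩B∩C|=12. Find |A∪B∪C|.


|A∪B∪C| = 30+43+78-18-17-24+12 = 104

|A∪B∪C| = 104


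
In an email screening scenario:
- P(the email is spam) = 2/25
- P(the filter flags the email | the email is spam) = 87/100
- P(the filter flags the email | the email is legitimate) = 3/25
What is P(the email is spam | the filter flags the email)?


Using Bayes' theorem:
P(A|B) = P(B|A)·P(A) / P(B)

P(the filter flags the email) = 87/100 × 2/25 + 3/25 × 23/25
= 87/1250 + 69/625 = 9/50

P(the email is spam|the filter flags the email) = (87/1250) / (9/50) = 29/75

P(the email is spam|the filter flags the email) = 29/75 ≈ 38.67%


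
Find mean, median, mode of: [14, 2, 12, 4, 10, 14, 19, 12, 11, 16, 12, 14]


Sorted: [2, 4, 10, 11, 12, 12, 12, 14, 14, 14, 16, 19]
Mean = 140/12 = 35/3
Median = 12
Freq: {14: 3, 2: 1, 12: 3, 4: 1, 10: 1, 19: 1, 11: 1, 16: 1}
Mode: [12, 14]

Mean=35/3, Median=12, Mode=[12, 14]


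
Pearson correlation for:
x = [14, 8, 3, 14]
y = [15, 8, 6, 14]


n=4, Σx=39, Σy=43, Σxy=488, Σx²=465, Σy²=521
r = (4×488 - 39×43)/√((4×465 - 39²)(4×521 - 43²))
= 275/√(339×235) = 275/√79665 ≈ 275/282.2499 ≈ 0.9743

r ≈ 0.9743


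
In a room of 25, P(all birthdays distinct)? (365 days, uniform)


P(all different) = Π(365-i)/365 for i=0..24
= (365/365)×(364/365)×...×(341/365)
= 0.431300

P ≈ 0.4313 ≈ 43.13%


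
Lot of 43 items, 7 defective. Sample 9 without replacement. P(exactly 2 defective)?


Hypergeometric: C(7,2)×C(36,7)/C(43,9)
= 21×8347680/563921995 = 5008608/16112057

P(X=2) = 5008608/16112057 ≈ 31.09%


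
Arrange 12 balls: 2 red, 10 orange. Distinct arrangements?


12!/(2!×10!) = 66

66


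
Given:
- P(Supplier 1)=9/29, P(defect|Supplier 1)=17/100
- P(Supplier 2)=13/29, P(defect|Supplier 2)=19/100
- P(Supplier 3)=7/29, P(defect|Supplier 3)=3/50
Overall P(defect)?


P(B) = Σ P(B|Aᵢ)×P(Aᵢ)
  17/100×9/29 = 153/2900
  19/100×13/29 = 247/2900
  3/50×7/29 = 21/1450
Sum = 221/1450

P(defect) = 221/1450 ≈ 15.24%


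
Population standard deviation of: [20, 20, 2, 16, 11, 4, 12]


Mean = 85/7
  (20-85/7)²=3025/49
  (20-85/7)²=3025/49
  (2-85/7)²=5041/49
  (16-85/7)²=729/49
  (11-85/7)²=64/49
  (4-85/7)²=3249/49
  (12-85/7)²=1/49
Σ(x-μ)² = 2162/7
σ² = (2162/7)/7 = 2162/49

σ = √(2162/49) ≈ 6.6425


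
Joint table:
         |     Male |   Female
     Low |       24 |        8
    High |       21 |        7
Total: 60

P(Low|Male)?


P(Low|Male) = 24/(24+21) = 24/45 = 8/15

P = 8/15 ≈ 53.33%


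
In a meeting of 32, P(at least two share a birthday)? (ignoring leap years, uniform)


P(all different) = Π(365-i)/365 for i=0..31
= 0.246652
P(match) = 1 - 0.246652 = 0.753348

P ≈ 0.7533 ≈ 75.33%


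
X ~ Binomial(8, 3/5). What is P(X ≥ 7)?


P(X ≥ 7) = Σ P(X=i) for i=7..8
P(X=7) = 34992/390625
P(X=8) = 6561/390625
Sum = 41553/390625

P(X ≥ 7) = 41553/390625 ≈ 10.64%


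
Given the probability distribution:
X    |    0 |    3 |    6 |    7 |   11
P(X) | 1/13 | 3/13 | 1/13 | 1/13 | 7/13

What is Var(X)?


E[X] = 99/13
E[X²] = 959/13
Var(X) = E[X²] - (E[X])² = 959/13 - 9801/169 = 2666/169

Var(X) = 2666/169 ≈ 15.7751


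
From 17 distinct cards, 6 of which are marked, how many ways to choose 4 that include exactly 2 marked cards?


Choose 2 of the 6 marked cards and 2 of the other 11 cards:
C(6,2)×C(11,2) = 15×55 = 825

825


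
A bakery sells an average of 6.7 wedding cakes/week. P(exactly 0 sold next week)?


Poisson(λ=6.7): P(X=0) = e^(-λ)×λ^k/k!
= e^(-6.7) × 6.7^0 / 0!
≈ 0.001230911903 × 1 / 1 ≈ 0.001231

P(X=0) ≈ 0.001231 ≈ 0.12%


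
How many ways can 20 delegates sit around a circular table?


Circular arrangements of 20 distinct objects: fix one position to break rotational symmetry.
(n-1)! = 19! = 121645100408832000

121645100408832000


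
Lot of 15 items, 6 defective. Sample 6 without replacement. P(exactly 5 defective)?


Hypergeometric: C(6,5)×C(9,1)/C(15,6)
= 6×9/5005 = 54/5005

P(X=5) = 54/5005 ≈ 1.08%


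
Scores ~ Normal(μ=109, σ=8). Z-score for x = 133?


z = (x - μ)/σ = (133 - 109)/8 = 3.0

z = 3.0


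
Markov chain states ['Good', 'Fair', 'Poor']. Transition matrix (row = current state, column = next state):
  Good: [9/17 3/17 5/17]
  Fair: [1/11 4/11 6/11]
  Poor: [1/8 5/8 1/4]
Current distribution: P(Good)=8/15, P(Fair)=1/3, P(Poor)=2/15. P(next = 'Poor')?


P(next=Poor) = Σᵢ P(now=i)×P(i→Poor)
= 8/15×5/17 + 1/3×6/11 + 2/15×1/4
= 8/51 + 2/11 + 1/30 = 2087/5610

P = 2087/5610 ≈ 0.3720


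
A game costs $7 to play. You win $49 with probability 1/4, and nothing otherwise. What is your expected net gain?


E[gain] = (49-7)×1/4 + (-7)×3/4
= 21/2 - 21/4 = 21/4

Expected net gain = $21/4 ≈ $5.25


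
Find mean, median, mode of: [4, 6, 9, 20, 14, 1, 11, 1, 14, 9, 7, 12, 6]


Sorted: [1, 1, 4, 6, 6, 7, 9, 9, 11, 12, 14, 14, 20]
Mean = 114/13
Median = 9
Freq: {4: 1, 6: 2, 9: 2, 20: 1, 14: 2, 1: 2, 11: 1, 7: 1, 12: 1}
Mode: [1, 6, 9, 14]

Mean=114/13, Median=9, Mode=[1, 6, 9, 14]


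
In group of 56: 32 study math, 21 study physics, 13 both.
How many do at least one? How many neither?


|A∪B| = 32+21-13 = 40
Neither = 56-40 = 16

At least one: 40; Neither: 16


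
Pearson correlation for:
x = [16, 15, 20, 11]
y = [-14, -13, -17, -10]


n=4, Σx=62, Σy=-54, Σxy=-869, Σx²=1002, Σy²=754
r = (4×(-869) - 62×(-54))/√((4×1002 - 62²)(4×754 - (-54)²))
= -128/√(164×100) = -128/√16400 ≈ -128/128.0625 ≈ -0.9995

r ≈ -0.9995


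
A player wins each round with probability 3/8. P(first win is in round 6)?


Geometric: P(X=6) = (1-p)^(k-1)×p = (5/8)^5×3/8 = 9375/262144

P(X=6) = 9375/262144 ≈ 3.58%


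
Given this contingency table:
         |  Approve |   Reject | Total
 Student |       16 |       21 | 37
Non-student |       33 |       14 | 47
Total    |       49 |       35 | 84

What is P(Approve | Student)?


P(Approve | Student) = 16/(16+21) = 16/37

P(Approve|Student) = 16/37 ≈ 43.24%


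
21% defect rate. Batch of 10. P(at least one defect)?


P(all good) = (79/100)^10 = 9468276082626847201/100000000000000000000
P(≥1 defect) = 90531723917373152799/100000000000000000000

P = 90531723917373152799/100000000000000000000 ≈ 90.53%


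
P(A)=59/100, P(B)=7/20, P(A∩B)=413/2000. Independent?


P(A)×P(B) = 413/2000
P(A∩B) = 413/2000
Equal ✓ → Independent

Yes, independent


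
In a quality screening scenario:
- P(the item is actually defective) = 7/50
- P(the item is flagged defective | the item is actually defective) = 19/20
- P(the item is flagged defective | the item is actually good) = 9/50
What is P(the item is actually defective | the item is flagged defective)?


Using Bayes' theorem:
P(A|B) = P(B|A)·P(A) / P(B)

P(the item is flagged defective) = 19/20 × 7/50 + 9/50 × 43/50
= 133/1000 + 387/2500 = 1439/5000

P(the item is actually defective|the item is flagged defective) = (133/1000) / (1439/5000) = 665/1439

P(the item is actually defective|the item is flagged defective) = 665/1439 ≈ 46.21%


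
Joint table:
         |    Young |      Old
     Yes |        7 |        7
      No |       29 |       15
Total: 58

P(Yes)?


P(Yes) = (7+7)/58 = 14/58 = 7/29

P(Yes) = 7/29 ≈ 24.14%


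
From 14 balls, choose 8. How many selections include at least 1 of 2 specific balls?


Complement: C(14,8) - C(12,8) = 3003 - 495 = 2508

2508


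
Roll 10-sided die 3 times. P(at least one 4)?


P(no 4)^3 = (9/10)^3 = 729/1000
P(≥1) = 1 - 729/1000 = 271/1000

P = 271/1000 ≈ 27.10%


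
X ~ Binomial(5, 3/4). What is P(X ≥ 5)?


P(X ≥ 5) = Σ P(X=i) for i=5..5
P(X=5) = 243/1024
Sum = 243/1024

P(X ≥ 5) = 243/1024 ≈ 23.73%


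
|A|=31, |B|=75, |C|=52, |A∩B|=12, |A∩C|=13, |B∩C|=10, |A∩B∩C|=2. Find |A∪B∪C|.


|A∪B∪C| = 31+75+52-12-13-10+2 = 125

|A∪B∪C| = 125


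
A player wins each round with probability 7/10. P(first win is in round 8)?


Geometric: P(X=8) = (1-p)^(k-1)×p = (3/10)^7×7/10 = 15309/100000000

P(X=8) = 15309/100000000 ≈ 0.02%


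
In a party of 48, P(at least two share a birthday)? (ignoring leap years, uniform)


P(all different) = Π(365-i)/365 for i=0..47
= 0.039402
P(match) = 1 - 0.039402 = 0.960598

P ≈ 0.9606 ≈ 96.06%


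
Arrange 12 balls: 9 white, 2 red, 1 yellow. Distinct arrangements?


12!/(9!×2!×1!) = 660

660


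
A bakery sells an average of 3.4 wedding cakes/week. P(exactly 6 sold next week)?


Poisson(λ=3.4): P(X=6) = e^(-λ)×λ^k/k!
= e^(-3.4) × 3.4^6 / 6!
≈ 0.03337326996 × 1544.804416 / 720 ≈ 0.071604

P(X=6) ≈ 0.071604 ≈ 7.16%


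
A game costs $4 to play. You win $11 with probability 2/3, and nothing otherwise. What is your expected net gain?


E[gain] = (11-4)×2/3 + (-4)×1/3
= 14/3 - 4/3 = 10/3

Expected net gain = $10/3 ≈ $3.33


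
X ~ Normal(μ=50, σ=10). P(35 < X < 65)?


z₁=(35-50)/10=-1.5, z₂=(65-50)/10=1.5
P = Φ(1.5) - Φ(-1.5) = 0.933193 - 0.066807 = 0.866386 ≈ 0.8664

P(35 < X < 65) ≈ 0.8664


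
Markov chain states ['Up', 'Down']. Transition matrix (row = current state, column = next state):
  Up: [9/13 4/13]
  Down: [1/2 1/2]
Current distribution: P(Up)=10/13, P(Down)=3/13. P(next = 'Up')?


P(next=Up) = Σᵢ P(now=i)×P(i→Up)
= 10/13×9/13 + 3/13×1/2
= 90/169 + 3/26 = 219/338

P = 219/338 ≈ 0.6479


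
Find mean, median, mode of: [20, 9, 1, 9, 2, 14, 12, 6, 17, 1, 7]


Sorted: [1, 1, 2, 6, 7, 9, 9, 12, 14, 17, 20]
Mean = 98/11
Median = 9
Freq: {20: 1, 9: 2, 1: 2, 2: 1, 14: 1, 12: 1, 6: 1, 17: 1, 7: 1}
Mode: [1, 9]

Mean=98/11, Median=9, Mode=[1, 9]


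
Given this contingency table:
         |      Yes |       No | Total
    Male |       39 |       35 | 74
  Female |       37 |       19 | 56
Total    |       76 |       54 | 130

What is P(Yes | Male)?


P(Yes | Male) = 39/(39+35) = 39/74

P(Yes|Male) = 39/74 ≈ 52.70%


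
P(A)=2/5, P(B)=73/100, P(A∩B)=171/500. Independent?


P(A)×P(B) = 73/250
P(A∩B) = 171/500
Not equal → NOT independent

No, not independent


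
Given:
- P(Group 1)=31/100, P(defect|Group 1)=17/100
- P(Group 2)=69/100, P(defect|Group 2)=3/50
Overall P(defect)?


P(B) = Σ P(B|Aᵢ)×P(Aᵢ)
  17/100×31/100 = 527/10000
  3/50×69/100 = 207/5000
Sum = 941/10000

P(defect) = 941/10000 ≈ 9.41%


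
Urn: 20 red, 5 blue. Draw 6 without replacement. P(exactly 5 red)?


Hypergeometric: C(20,5)×C(5,1)/C(25,6)
= 15504×5/177100 = 3876/8855

P(X=5) = 3876/8855 ≈ 43.77%


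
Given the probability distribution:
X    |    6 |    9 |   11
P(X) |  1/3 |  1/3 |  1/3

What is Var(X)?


E[X] = 26/3
E[X²] = 238/3
Var(X) = E[X²] - (E[X])² = 238/3 - 676/9 = 38/9

Var(X) = 38/9 ≈ 4.2222


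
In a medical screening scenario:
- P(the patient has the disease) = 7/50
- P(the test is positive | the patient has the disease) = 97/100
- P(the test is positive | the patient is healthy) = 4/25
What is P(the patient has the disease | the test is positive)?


Using Bayes' theorem:
P(A|B) = P(B|A)·P(A) / P(B)

P(the test is positive) = 97/100 × 7/50 + 4/25 × 43/50
= 679/5000 + 86/625 = 1367/5000

P(the patient has the disease|the test is positive) = (679/5000) / (1367/5000) = 679/1367

P(the patient has the disease|the test is positive) = 679/1367 ≈ 49.67%


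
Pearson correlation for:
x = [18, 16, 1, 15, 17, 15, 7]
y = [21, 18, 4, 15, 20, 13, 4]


n=7, Σx=89, Σy=95, Σxy=1458, Σx²=1369, Σy²=1591
r = (7×1458 - 89×95)/√((7×1369 - 89²)(7×1591 - 95²))
= 1751/√(1662×2112) = 1751/√3510144 ≈ 1751/1873.5378 ≈ 0.9346

r ≈ 0.9346


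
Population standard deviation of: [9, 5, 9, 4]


Mean = 27/4
  (9-27/4)²=81/16
  (5-27/4)²=49/16
  (9-27/4)²=81/16
  (4-27/4)²=121/16
Σ(x-μ)² = 83/4
σ² = (83/4)/4 = 83/16

σ = √(83/16) ≈ 2.2776


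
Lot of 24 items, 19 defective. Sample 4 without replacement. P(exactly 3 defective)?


Hypergeometric: C(19,3)×C(5,1)/C(24,4)
= 969×5/10626 = 1615/3542

P(X=3) = 1615/3542 ≈ 45.60%


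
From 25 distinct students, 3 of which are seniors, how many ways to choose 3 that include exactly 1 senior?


Choose 1 of the 3 seniors and 2 of the other 22 students:
C(3,1)×C(22,2) = 3×231 = 693

693


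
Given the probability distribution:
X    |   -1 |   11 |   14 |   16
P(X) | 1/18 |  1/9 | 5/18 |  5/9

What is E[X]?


E[X] = Σ x·P(X=x)
= (-1)×(1/18) + (11)×(1/9) + (14)×(5/18) + (16)×(5/9)
= 251/18

E[X] = 251/18


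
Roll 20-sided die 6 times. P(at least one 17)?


P(no 17)^6 = (19/20)^6 = 47045881/64000000
P(≥1) = 1 - 47045881/64000000 = 16954119/64000000

P = 16954119/64000000 ≈ 26.49%


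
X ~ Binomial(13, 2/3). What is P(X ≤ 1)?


P(X ≤ 1) = Σ P(X=i) for i=0..1
P(X=0) = 1/1594323
P(X=1) = 26/1594323
Sum = 1/59049

P(X ≤ 1) = 1/59049 ≈ 0.00%


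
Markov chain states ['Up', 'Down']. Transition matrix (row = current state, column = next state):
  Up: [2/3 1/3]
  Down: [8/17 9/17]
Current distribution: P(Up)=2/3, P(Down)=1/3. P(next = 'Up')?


P(next=Up) = Σᵢ P(now=i)×P(i→Up)
= 2/3×2/3 + 1/3×8/17
= 4/9 + 8/51 = 92/153

P = 92/153 ≈ 0.6013


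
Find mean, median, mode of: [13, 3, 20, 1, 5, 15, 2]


Sorted: [1, 2, 3, 5, 13, 15, 20]
Mean = 59/7
Median = 5
Freq: {13: 1, 3: 1, 20: 1, 1: 1, 5: 1, 15: 1, 2: 1}
Mode: No mode

Mean=59/7, Median=5, Mode=No mode


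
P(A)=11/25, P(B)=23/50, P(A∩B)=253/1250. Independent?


P(A)×P(B) = 253/1250
P(A∩B) = 253/1250
Equal ✓ → Independent

Yes, independent


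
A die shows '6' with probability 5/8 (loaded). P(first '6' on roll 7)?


Geometric: P(X=7) = (1-p)^(k-1)×p = (3/8)^6×5/8 = 3645/2097152

P(X=7) = 3645/2097152 ≈ 0.17%


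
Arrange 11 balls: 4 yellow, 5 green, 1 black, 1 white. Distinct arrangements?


11!/(4!×5!×1!×1!) = 13860

13860


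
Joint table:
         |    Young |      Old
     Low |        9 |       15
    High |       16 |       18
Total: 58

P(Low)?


P(Low) = (9+15)/58 = 24/58 = 12/29

P(Low) = 12/29 ≈ 41.38%


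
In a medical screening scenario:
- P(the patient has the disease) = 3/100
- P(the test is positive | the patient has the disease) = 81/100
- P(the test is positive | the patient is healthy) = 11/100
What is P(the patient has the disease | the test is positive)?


Using Bayes' theorem:
P(A|B) = P(B|A)·P(A) / P(B)

P(the test is positive) = 81/100 × 3/100 + 11/100 × 97/100
= 243/10000 + 1067/10000 = 131/1000

P(the patient has the disease|the test is positive) = (243/10000) / (131/1000) = 243/1310

P(the patient has the disease|the test is positive) = 243/1310 ≈ 18.55%


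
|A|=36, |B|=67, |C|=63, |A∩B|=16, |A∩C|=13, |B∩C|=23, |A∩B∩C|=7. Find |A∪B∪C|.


|A∪B∪C| = 36+67+63-16-13-23+7 = 121

|A∪B∪C| = 121


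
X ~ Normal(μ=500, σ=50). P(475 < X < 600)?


z₁=(475-500)/50=-0.5, z₂=(600-500)/50=2.0
P = Φ(2.0) - Φ(-0.5) = 0.977250 - 0.308538 = 0.668712 ≈ 0.6687

P(475 < X < 600) ≈ 0.6687


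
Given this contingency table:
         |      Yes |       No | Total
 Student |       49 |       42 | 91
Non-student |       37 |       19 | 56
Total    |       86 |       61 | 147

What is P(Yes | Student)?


P(Yes | Student) = 49/(49+42) = 49/91 = 7/13

P(Yes|Student) = 7/13 ≈ 53.85%


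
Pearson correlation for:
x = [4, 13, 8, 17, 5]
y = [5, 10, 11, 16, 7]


n=5, Σx=47, Σy=49, Σxy=545, Σx²=563, Σy²=551
r = (5×545 - 47×49)/√((5×563 - 47²)(5×551 - 49²))
= 422/√(606×354) = 422/√214524 ≈ 422/463.1674 ≈ 0.9111

r ≈ 0.9111


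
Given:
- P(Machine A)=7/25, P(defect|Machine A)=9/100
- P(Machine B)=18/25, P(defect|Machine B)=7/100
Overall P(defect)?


P(B) = Σ P(B|Aᵢ)×P(Aᵢ)
  9/100×7/25 = 63/2500
  7/100×18/25 = 63/1250
Sum = 189/2500

P(defect) = 189/2500 ≈ 7.56%


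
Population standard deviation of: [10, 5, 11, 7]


Mean = 33/4
  (10-33/4)²=49/16
  (5-33/4)²=169/16
  (11-33/4)²=121/16
  (7-33/4)²=25/16
Σ(x-μ)² = 91/4
σ² = (91/4)/4 = 91/16

σ = √(91/16) ≈ 2.3848


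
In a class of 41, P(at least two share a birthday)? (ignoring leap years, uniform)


P(all different) = Π(365-i)/365 for i=0..40
= 0.096848
P(match) = 1 - 0.096848 = 0.903152

P ≈ 0.9032 ≈ 90.32%


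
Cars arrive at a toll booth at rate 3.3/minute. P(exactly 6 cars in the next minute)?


Poisson(λ=3.3): P(X=6) = e^(-λ)×λ^k/k!
= e^(-3.3) × 3.3^6 / 6!
≈ 0.0368831674 × 1291.467969 / 720 ≈ 0.066158

P(X=6) ≈ 0.066158 ≈ 6.62%


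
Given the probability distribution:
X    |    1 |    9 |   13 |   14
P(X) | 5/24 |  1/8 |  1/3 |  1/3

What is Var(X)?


E[X] = 31/3
E[X²] = 132
Var(X) = E[X²] - (E[X])² = 132 - 961/9 = 227/9

Var(X) = 227/9 ≈ 25.2222


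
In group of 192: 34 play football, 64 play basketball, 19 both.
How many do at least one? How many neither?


|A∪B| = 34+64-19 = 79
Neither = 192-79 = 113

At least one: 79; Neither: 113


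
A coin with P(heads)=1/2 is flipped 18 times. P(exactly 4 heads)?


Binomial: P(X=4) = C(18,4)×p^4×(1-p)^14
= 3060 × 1/16 × 1/16384 = 765/65536

P(X=4) = 765/65536 ≈ 1.17%


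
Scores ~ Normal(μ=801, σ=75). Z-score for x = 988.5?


z = (x - μ)/σ = (988.5 - 801)/75 = 2.5

z = 2.5


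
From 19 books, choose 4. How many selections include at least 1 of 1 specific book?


Complement: C(19,4) - C(18,4) = 3876 - 3060 = 816

816


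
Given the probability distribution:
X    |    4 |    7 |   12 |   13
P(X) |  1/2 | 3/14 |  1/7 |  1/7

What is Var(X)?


E[X] = 99/14
E[X²] = 885/14
Var(X) = E[X²] - (E[X])² = 885/14 - 9801/196 = 2589/196

Var(X) = 2589/196 ≈ 13.2092


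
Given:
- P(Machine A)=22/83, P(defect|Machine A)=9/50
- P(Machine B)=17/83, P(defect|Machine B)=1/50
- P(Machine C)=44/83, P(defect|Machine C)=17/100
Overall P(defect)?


P(B) = Σ P(B|Aᵢ)×P(Aᵢ)
  9/50×22/83 = 99/2075
  1/50×17/83 = 17/4150
  17/100×44/83 = 187/2075
Sum = 589/4150

P(defect) = 589/4150 ≈ 14.19%


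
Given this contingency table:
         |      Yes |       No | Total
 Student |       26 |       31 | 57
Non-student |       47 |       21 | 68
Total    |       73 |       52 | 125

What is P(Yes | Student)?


P(Yes | Student) = 26/(26+31) = 26/57

P(Yes|Student) = 26/57 ≈ 45.61%


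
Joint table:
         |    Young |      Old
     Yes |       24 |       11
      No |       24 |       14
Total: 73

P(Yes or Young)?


P(Yes∨Young) = P(Yes) + P(Young) - P(Yes∧Young)
= (35 + 48 - 24)/73 = 59/73

P = 59/73 ≈ 80.82%


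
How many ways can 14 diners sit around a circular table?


Circular arrangements of 14 distinct objects: fix one position to break rotational symmetry.
(n-1)! = 13! = 6227020800

6227020800


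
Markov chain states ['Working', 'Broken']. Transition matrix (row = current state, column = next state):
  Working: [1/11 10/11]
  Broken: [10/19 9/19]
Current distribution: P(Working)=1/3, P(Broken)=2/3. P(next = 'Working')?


P(next=Working) = Σᵢ P(now=i)×P(i→Working)
= 1/3×1/11 + 2/3×10/19
= 1/33 + 20/57 = 239/627

P = 239/627 ≈ 0.3812


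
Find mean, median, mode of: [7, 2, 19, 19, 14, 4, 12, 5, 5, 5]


Sorted: [2, 4, 5, 5, 5, 7, 12, 14, 19, 19]
Mean = 92/10 = 46/5
Median = 6
Freq: {7: 1, 2: 1, 19: 2, 14: 1, 4: 1, 12: 1, 5: 3}
Mode: [5]

Mean=46/5, Median=6, Mode=5


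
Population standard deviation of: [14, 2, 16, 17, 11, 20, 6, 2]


Mean = 88/8 = 11
  (14-11)²=9
  (2-11)²=81
  (16-11)²=25
  (17-11)²=36
  (11-11)²=0
  (20-11)²=81
  (6-11)²=25
  (2-11)²=81
Σ(x-μ)² = 338
σ² = 338/8 = 169/4

σ = √(169/4) ≈ 6.5000


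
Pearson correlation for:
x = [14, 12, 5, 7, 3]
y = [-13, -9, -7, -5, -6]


n=5, Σx=41, Σy=-40, Σxy=-378, Σx²=423, Σy²=360
r = (5×(-378) - 41×(-40))/√((5×423 - 41²)(5×360 - (-40)²))
= -250/√(434×200) = -250/√86800 ≈ -250/294.6184 ≈ -0.8486

r ≈ -0.8486


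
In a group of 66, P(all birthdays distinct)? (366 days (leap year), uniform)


P(all different) = Π(366-i)/366 for i=0..65
= (366/366)×(365/366)×...×(301/366)
= 0.001939

P ≈ 0.0019 ≈ 0.19%


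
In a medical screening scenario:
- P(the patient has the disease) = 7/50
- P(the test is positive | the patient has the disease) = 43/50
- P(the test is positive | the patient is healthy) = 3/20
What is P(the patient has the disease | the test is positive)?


Using Bayes' theorem:
P(A|B) = P(B|A)·P(A) / P(B)

P(the test is positive) = 43/50 × 7/50 + 3/20 × 43/50
= 301/2500 + 129/1000 = 1247/5000

P(the patient has the disease|the test is positive) = (301/2500) / (1247/5000) = 14/29

P(the patient has the disease|the test is positive) = 14/29 ≈ 48.28%


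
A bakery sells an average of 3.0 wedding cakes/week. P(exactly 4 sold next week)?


Poisson(λ=3.0): P(X=4) = e^(-λ)×λ^k/k!
= e^(-3.0) × 3.0^4 / 4!
≈ 0.04978706837 × 81 / 24 ≈ 0.168031

P(X=4) ≈ 0.168031 ≈ 16.80%


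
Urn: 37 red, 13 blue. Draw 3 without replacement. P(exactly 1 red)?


Hypergeometric: C(37,1)×C(13,2)/C(50,3)
= 37×78/19600 = 1443/9800

P(X=1) = 1443/9800 ≈ 14.72%


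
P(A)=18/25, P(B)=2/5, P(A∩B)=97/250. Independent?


P(A)×P(B) = 36/125
P(A∩B) = 97/250
Not equal → NOT independent

No, not independent


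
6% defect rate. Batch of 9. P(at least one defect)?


P(all good) = (47/50)^9 = 1119130473102767/1953125000000000
P(≥1 defect) = 833994526897233/1953125000000000

P = 833994526897233/1953125000000000 ≈ 42.70%


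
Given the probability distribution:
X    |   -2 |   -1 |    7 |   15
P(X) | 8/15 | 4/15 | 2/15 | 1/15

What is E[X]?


E[X] = Σ x·P(X=x)
= (-2)×(8/15) + (-1)×(4/15) + (7)×(2/15) + (15)×(1/15)
= 3/5

E[X] = 3/5


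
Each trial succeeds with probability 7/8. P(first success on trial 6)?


Geometric: P(X=6) = (1-p)^(k-1)×p = (1/8)^5×7/8 = 7/262144

P(X=6) = 7/262144 ≈ 0.00%


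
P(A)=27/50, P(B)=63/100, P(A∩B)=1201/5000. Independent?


P(A)×P(B) = 1701/5000
P(A∩B) = 1201/5000
Not equal → NOT independent

No, not independent


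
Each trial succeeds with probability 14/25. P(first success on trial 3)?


Geometric: P(X=3) = (1-p)^(k-1)×p = (11/25)^2×14/25 = 1694/15625

P(X=3) = 1694/15625 ≈ 10.84%


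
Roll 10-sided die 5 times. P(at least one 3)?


P(no 3)^5 = (9/10)^5 = 59049/100000
P(≥1) = 1 - 59049/100000 = 40951/100000

P = 40951/100000 ≈ 40.95%


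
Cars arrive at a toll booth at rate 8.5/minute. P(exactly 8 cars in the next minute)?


Poisson(λ=8.5): P(X=8) = e^(-λ)×λ^k/k!
= e^(-8.5) × 8.5^8 / 8!
≈ 0.000203468369 × 27249052.5039 / 40320 ≈ 0.137508

P(X=8) ≈ 0.137508 ≈ 13.75%


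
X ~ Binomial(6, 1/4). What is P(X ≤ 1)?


P(X ≤ 1) = Σ P(X=i) for i=0..1
P(X=0) = 729/4096
P(X=1) = 729/2048
Sum = 2187/4096

P(X ≤ 1) = 2187/4096 ≈ 53.39%


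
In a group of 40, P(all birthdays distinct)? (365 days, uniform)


P(all different) = Π(365-i)/365 for i=0..39
= (365/365)×(364/365)×...×(326/365)
= 0.108768

P ≈ 0.1088 ≈ 10.88%


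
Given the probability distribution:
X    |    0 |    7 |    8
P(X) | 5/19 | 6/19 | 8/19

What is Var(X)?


E[X] = 106/19
E[X²] = 806/19
Var(X) = E[X²] - (E[X])² = 806/19 - 11236/361 = 4078/361

Var(X) = 4078/361 ≈ 11.2964


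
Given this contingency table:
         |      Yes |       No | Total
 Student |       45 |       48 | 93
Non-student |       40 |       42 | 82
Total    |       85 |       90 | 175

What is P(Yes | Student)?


P(Yes | Student) = 45/(45+48) = 45/93 = 15/31

P(Yes|Student) = 15/31 ≈ 48.39%


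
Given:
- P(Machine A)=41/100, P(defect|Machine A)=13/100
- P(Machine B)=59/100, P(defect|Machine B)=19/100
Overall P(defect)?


P(B) = Σ P(B|Aᵢ)×P(Aᵢ)
  13/100×41/100 = 533/10000
  19/100×59/100 = 1121/10000
Sum = 827/5000

P(defect) = 827/5000 ≈ 16.54%


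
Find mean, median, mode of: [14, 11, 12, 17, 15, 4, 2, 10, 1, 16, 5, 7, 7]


Sorted: [1, 2, 4, 5, 7, 7, 10, 11, 12, 14, 15, 16, 17]
Mean = 121/13
Median = 10
Freq: {14: 1, 11: 1, 12: 1, 17: 1, 15: 1, 4: 1, 2: 1, 10: 1, 1: 1, 16: 1, 5: 1, 7: 2}
Mode: [7]

Mean=121/13, Median=10, Mode=7


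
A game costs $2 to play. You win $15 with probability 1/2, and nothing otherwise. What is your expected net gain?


E[gain] = (15-2)×1/2 + (-2)×1/2
= 13/2 - 1 = 11/2

Expected net gain = $11/2 ≈ $5.50


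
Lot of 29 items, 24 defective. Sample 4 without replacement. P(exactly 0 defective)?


Hypergeometric: C(24,0)×C(5,4)/C(29,4)
= 1×5/23751 = 5/23751

P(X=0) = 5/23751 ≈ 0.02%


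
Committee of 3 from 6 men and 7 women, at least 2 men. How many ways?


Count by #men:
  2M,1W: C(6,2)×C(7,1)=105
  3M,0W: C(6,3)×C(7,0)=20
Total = 125

125


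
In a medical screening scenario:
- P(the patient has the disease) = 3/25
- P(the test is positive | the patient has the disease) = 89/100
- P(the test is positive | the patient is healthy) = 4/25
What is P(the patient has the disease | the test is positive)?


Using Bayes' theorem:
P(A|B) = P(B|A)·P(A) / P(B)

P(the test is positive) = 89/100 × 3/25 + 4/25 × 22/25
= 267/2500 + 88/625 = 619/2500

P(the patient has the disease|the test is positive) = (267/2500) / (619/2500) = 267/619

P(the patient has the disease|the test is positive) = 267/619 ≈ 43.13%


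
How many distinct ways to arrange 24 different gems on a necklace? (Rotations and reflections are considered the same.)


Free circular arrangements: rotations and reflections both identified.
(n-1)!/2 = 23!/2 = 25852016738884976640000/2 = 12926008369442488320000

12926008369442488320000


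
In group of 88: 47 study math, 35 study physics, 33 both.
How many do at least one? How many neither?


|A∪B| = 47+35-33 = 49
Neither = 88-49 = 39

At least one: 49; Neither: 39


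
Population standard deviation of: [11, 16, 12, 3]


Mean = 42/4 = 21/2
  (11-21/2)²=1/4
  (16-21/2)²=121/4
  (12-21/2)²=9/4
  (3-21/2)²=225/4
Σ(x-μ)² = 89
σ² = 89/4

σ = √(89/4) ≈ 4.7170


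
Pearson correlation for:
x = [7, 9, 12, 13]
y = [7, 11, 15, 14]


n=4, Σx=41, Σy=47, Σxy=510, Σx²=443, Σy²=591
r = (4×510 - 41×47)/√((4×443 - 41²)(4×591 - 47²))
= 113/√(91×155) = 113/√14105 ≈ 113/118.7645 ≈ 0.9515

r ≈ 0.9515


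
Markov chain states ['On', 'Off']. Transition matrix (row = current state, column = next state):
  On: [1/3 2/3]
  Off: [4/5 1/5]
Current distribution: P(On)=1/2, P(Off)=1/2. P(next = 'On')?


P(next=On) = Σᵢ P(now=i)×P(i→On)
= 1/2×1/3 + 1/2×4/5
= 1/6 + 2/5 = 17/30

P = 17/30 ≈ 0.5667


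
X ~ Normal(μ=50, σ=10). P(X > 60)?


z = (60-50)/10 = 1.0
P(X > 60) = 1 - P(Z ≤ 1.0) = 1 - 0.8413 = 0.1587

P(X > 60) ≈ 0.1587


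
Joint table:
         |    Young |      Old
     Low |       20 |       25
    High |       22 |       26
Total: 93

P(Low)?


P(Low) = (20+25)/93 = 45/93 = 15/31

P(Low) = 15/31 ≈ 48.39%


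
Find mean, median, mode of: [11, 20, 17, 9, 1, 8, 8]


Sorted: [1, 8, 8, 9, 11, 17, 20]
Mean = 74/7
Median = 9
Freq: {11: 1, 20: 1, 17: 1, 9: 1, 1: 1, 8: 2}
Mode: [8]

Mean=74/7, Median=9, Mode=8


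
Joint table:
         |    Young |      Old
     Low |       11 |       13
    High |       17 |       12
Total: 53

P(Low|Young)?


P(Low|Young) = 11/(11+17) = 11/28

P = 11/28 ≈ 39.29%


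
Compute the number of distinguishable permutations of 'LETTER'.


Letters: 6, freq: {'L': 1, 'E': 2, 'T': 2, 'R': 1}
6!/(1!×2!×2!×1!) = 720/4 = 180

180


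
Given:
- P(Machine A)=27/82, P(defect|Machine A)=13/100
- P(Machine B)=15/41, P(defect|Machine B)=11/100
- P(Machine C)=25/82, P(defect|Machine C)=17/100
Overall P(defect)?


P(B) = Σ P(B|Aᵢ)×P(Aᵢ)
  13/100×27/82 = 351/8200
  11/100×15/41 = 33/820
  17/100×25/82 = 17/328
Sum = 553/4100

P(defect) = 553/4100 ≈ 13.49%


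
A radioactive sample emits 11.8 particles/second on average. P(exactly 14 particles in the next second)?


Poisson(λ=11.8): P(X=14) = e^(-λ)×λ^k/k!
= e^(-11.8) × 11.8^14 / 14!
≈ 7.504557915e-06 × 1.01472439712e+15 / 87178291200 ≈ 0.087350

P(X=14) ≈ 0.087350 ≈ 8.74%


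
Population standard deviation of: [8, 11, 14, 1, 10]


Mean = 44/5
  (8-44/5)²=16/25
  (11-44/5)²=121/25
  (14-44/5)²=676/25
  (1-44/5)²=1521/25
  (10-44/5)²=36/25
Σ(x-μ)² = 474/5
σ² = (474/5)/5 = 474/25

σ = √(474/25) ≈ 4.3543


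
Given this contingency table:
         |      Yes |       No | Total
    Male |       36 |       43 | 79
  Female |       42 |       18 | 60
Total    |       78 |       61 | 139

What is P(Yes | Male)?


P(Yes | Male) = 36/(36+43) = 36/79

P(Yes|Male) = 36/79 ≈ 45.57%


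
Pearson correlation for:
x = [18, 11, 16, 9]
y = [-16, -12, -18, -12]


n=4, Σx=54, Σy=-58, Σxy=-816, Σx²=782, Σy²=868
r = (4×(-816) - 54×(-58))/√((4×782 - 54²)(4×868 - (-58)²))
= -132/√(212×108) = -132/√22896 ≈ -132/151.3142 ≈ -0.8724

r ≈ -0.8724


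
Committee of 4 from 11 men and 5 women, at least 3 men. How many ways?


Count by #men:
  3M,1W: C(11,3)×C(5,1)=825
  4M,0W: C(11,4)×C(5,0)=330
Total = 1155

1155


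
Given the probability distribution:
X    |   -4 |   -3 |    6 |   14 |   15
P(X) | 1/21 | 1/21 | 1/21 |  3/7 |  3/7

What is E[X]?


E[X] = Σ x·P(X=x)
= (-4)×(1/21) + (-3)×(1/21) + (6)×(1/21) + (14)×(3/7) + (15)×(3/7)
= 260/21

E[X] = 260/21


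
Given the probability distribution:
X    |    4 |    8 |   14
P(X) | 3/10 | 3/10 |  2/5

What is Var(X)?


E[X] = 46/5
E[X²] = 512/5
Var(X) = E[X²] - (E[X])² = 512/5 - 2116/25 = 444/25

Var(X) = 444/25 ≈ 17.7600


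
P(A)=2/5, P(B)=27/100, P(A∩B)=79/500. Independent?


P(A)×P(B) = 27/250
P(A∩B) = 79/500
Not equal → NOT independent

No, not independent


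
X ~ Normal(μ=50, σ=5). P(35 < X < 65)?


z₁=(35-50)/5=-3.0, z₂=(65-50)/5=3.0
P = Φ(3.0) - Φ(-3.0) = 0.998650 - 0.001350 = 0.997300 ≈ 0.9973

P(35 < X < 65) ≈ 0.9973


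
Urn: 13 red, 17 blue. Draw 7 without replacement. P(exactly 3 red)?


Hypergeometric: C(13,3)×C(17,4)/C(30,7)
= 286×2380/2035800 = 1309/3915

P(X=3) = 1309/3915 ≈ 33.44%


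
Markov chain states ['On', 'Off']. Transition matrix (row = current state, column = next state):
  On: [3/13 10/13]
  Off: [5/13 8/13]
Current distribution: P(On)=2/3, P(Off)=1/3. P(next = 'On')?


P(next=On) = Σᵢ P(now=i)×P(i→On)
= 2/3×3/13 + 1/3×5/13
= 2/13 + 5/39 = 11/39

P = 11/39 ≈ 0.2821


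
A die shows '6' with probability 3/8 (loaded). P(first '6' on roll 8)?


Geometric: P(X=8) = (1-p)^(k-1)×p = (5/8)^7×3/8 = 234375/16777216

P(X=8) = 234375/16777216 ≈ 1.40%


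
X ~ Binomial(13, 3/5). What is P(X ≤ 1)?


P(X ≤ 1) = Σ P(X=i) for i=0..1
P(X=0) = 8192/1220703125
P(X=1) = 159744/1220703125
Sum = 167936/1220703125

P(X ≤ 1) = 167936/1220703125 ≈ 0.01%


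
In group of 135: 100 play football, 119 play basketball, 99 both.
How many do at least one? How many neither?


|A∪B| = 100+119-99 = 120
Neither = 135-120 = 15

At least one: 120; Neither: 15


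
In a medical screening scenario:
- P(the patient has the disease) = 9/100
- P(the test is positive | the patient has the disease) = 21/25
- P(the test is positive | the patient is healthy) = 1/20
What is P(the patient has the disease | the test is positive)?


Using Bayes' theorem:
P(A|B) = P(B|A)·P(A) / P(B)

P(the test is positive) = 21/25 × 9/100 + 1/20 × 91/100
= 189/2500 + 91/2000 = 1211/10000

P(the patient has the disease|the test is positive) = (189/2500) / (1211/10000) = 108/173

P(the patient has the disease|the test is positive) = 108/173 ≈ 62.43%


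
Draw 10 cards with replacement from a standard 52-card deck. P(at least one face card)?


P(not a face card) = 40/52 = 10/13
P(none in 10 draws) = (10/13)^10 = 10000000000/137858491849
P(≥1 face card) = 1 - 10000000000/137858491849 = 127858491849/137858491849

P = 127858491849/137858491849 ≈ 92.75%


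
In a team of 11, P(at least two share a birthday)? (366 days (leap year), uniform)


P(all different) = Π(366-i)/366 for i=0..10
= 0.859219
P(match) = 1 - 0.859219 = 0.140781

P ≈ 0.1408 ≈ 14.08%


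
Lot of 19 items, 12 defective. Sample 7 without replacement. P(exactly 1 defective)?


Hypergeometric: C(12,1)×C(7,6)/C(19,7)
= 12×7/50388 = 7/4199

P(X=1) = 7/4199 ≈ 0.17%


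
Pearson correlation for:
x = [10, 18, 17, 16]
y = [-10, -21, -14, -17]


n=4, Σx=61, Σy=-62, Σxy=-988, Σx²=969, Σy²=1026
r = (4×(-988) - 61×(-62))/√((4×969 - 61²)(4×1026 - (-62)²))
= -170/√(155×260) = -170/√40300 ≈ -170/200.7486 ≈ -0.8468

r ≈ -0.8468


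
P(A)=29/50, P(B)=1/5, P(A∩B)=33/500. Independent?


P(A)×P(B) = 29/250
P(A∩B) = 33/500
Not equal → NOT independent

No, not independent


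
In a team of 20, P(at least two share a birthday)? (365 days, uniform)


P(all different) = Π(365-i)/365 for i=0..19
= 0.588562
P(match) = 1 - 0.588562 = 0.411438

P ≈ 0.4114 ≈ 41.14%


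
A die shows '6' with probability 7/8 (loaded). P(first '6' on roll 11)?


Geometric: P(X=11) = (1-p)^(k-1)×p = (1/8)^10×7/8 = 7/8589934592

P(X=11) = 7/8589934592 ≈ 0.00%


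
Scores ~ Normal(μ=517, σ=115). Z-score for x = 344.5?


z = (x - μ)/σ = (344.5 - 517)/115 = -1.5

z = -1.5


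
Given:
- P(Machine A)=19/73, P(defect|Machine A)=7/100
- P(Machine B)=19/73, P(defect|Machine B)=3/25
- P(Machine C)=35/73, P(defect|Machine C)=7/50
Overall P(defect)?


P(B) = Σ P(B|Aᵢ)×P(Aᵢ)
  7/100×19/73 = 133/7300
  3/25×19/73 = 57/1825
  7/50×35/73 = 49/730
Sum = 851/7300

P(defect) = 851/7300 ≈ 11.66%


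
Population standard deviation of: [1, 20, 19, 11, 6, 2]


Mean = 59/6
  (1-59/6)²=2809/36
  (20-59/6)²=3721/36
  (19-59/6)²=3025/36
  (11-59/6)²=49/36
  (6-59/6)²=529/36
  (2-59/6)²=2209/36
Σ(x-μ)² = 2057/6
σ² = (2057/6)/6 = 2057/36

σ = √(2057/36) ≈ 7.5590


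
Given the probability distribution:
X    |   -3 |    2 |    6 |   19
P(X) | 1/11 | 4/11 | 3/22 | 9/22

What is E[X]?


E[X] = Σ x·P(X=x)
= (-3)×(1/11) + (2)×(4/11) + (6)×(3/22) + (19)×(9/22)
= 199/22

E[X] = 199/22


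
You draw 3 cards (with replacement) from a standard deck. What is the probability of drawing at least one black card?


P(not a black card) = 26/52 = 1/2
P(none in 3 draws) = (1/2)^3 = 1/8
P(≥1 black card) = 1 - 1/8 = 7/8

P = 7/8 ≈ 87.50%


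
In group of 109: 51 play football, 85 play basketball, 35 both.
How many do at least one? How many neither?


|A∪B| = 51+85-35 = 101
Neither = 109-101 = 8

At least one: 101; Neither: 8


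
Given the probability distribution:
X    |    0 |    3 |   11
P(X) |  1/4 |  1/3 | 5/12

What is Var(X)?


E[X] = 67/12
E[X²] = 641/12
Var(X) = E[X²] - (E[X])² = 641/12 - 4489/144 = 3203/144

Var(X) = 3203/144 ≈ 22.2431


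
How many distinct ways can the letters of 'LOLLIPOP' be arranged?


Letters: 8, freq: {'L': 3, 'O': 2, 'I': 1, 'P': 2}
8!/(3!×2!×1!×2!) = 40320/24 = 1680

1680
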